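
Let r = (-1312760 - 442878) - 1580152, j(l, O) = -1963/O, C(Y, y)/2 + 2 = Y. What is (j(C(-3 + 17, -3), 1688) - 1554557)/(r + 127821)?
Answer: 2624094179/5415051672 ≈ 0.48459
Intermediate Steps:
C(Y, y) = -4 + 2*Y
r = -3335790 (r = -1755638 - 1580152 = -3335790)
(j(C(-3 + 17, -3), 1688) - 1554557)/(r + 127821) = (-1963/1688 - 1554557)/(-3335790 + 127821) = (-1963*1/1688 - 1554557)/(-3207969) = (-1963/1688 - 1554557)*(-1/3207969) = -2624094179/1688*(-1/3207969) = 2624094179/5415051672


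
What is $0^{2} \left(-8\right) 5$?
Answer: $0$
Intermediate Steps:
$0^{2} \left(-8\right) 5 = 0 \left(-8\right) 5 = 0 \cdot 5 = 0$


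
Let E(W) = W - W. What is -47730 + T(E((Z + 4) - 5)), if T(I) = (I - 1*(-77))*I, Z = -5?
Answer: -47730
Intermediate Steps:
E(W) = 0
T(I) = I*(77 + I) (T(I) = (I + 77)*I = (77 + I)*I = I*(77 + I))
-47730 + T(E((Z + 4) - 5)) = -47730 + 0*(77 + 0) = -47730 + 0*77 = -47730 + 0 = -47730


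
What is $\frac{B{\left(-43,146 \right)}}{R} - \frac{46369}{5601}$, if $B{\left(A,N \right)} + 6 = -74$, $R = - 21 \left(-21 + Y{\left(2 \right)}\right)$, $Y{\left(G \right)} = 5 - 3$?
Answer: $- \frac{2105479}{248311} \approx -8.4792$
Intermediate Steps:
$Y{\left(G \right)} = 2$ ($Y{\left(G \right)} = 5 - 3 = 2$)
$R = 399$ ($R = - 21 \left(-21 + 2\right) = \left(-21\right) \left(-19\right) = 399$)
$B{\left(A,N \right)} = -80$ ($B{\left(A,N \right)} = -6 - 74 = -80$)
$\frac{B{\left(-43,146 \right)}}{R} - \frac{46369}{5601} = - \frac{80}{399} - \frac{46369}{5601} = - \frac{2105479}{248311}$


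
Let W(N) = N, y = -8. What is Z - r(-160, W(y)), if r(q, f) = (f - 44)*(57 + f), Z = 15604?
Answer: 18152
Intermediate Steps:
r(q, f) = (-44 + f)*(57 + f)
Z - r(-160, W(y)) = 15604 - (-2508 + (-8)² + 13*(-8)) = 15604 - (-2508 + 64 - 104) = 15604 - 1*(-2548) = 15604 + 2548 = 18152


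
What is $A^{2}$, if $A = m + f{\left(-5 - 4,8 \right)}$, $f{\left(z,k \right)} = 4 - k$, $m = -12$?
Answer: $256$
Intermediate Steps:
$A = -16$ ($A = -12 + \left(4 - 8\right) = -12 - 4 = -16$)
$A^{2} = \left(-16\right)^{2} = 256$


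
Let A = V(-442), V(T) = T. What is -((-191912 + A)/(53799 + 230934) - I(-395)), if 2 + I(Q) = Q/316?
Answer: -977371/379644 ≈ -2.5744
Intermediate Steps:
A = -442
I(Q) = -2 + Q/316
-((-191912 + A)/(53799 + 230934) - I(-395)) = -((-191912 - 442)/(53799 + 230934) - (-2 + (1/316)*(-395))) = -(-192354/284733 - (-2 - 5/4)) = -(-192354*1/284733 - 1*(-13/4)) = -(-64118/94911 + 13/4) = -1*977371/379644 = -977371/379644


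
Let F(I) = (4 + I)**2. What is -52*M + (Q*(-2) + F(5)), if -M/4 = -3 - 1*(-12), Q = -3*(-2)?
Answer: 1941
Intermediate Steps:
Q = 6
M = -36 (M = -4*(-3 - 1*(-12)) = -4*(-3 + 12) = -4*9 = -36)
-52*M + (Q*(-2) + F(5)) = -52*(-36) + (6*(-2) + (4 + 5)**2) = 1872 + (-12 + 9**2) = 1872 + (-12 + 81) = 1872 + 69 = 1941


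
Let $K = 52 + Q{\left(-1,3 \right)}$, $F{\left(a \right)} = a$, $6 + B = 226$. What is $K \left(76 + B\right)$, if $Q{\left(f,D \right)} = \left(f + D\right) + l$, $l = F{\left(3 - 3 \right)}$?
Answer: $15984$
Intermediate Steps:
$B = 220$ ($B = -6 + 226 = 220$)
$l = 0$ ($l = 3 - 3 = 0$)
$Q{\left(f,D \right)} = D + f$ ($Q{\left(f,D \right)} = \left(f + D\right) + 0 = \left(D + f\right) + 0 = D + f$)
$K = 54$ ($K = 52 + \left(3 - 1\right) = 52 + 2 = 54$)
$K \left(76 + B\right) = 54 \left(76 + 220\right) = 54 \cdot 296 = 15984$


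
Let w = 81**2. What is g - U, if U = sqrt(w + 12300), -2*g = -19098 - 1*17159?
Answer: 36257/2 - sqrt(18861) ≈ 17991.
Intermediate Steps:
w = 6561
g = 36257/2 (g = -(-19098 - 1*17159)/2 = -(-19098 - 17159)/2 = -1/2*(-36257) = 36257/2 ≈ 18129.)
U = sqrt(18861) (U = sqrt(6561 + 12300) = sqrt(18861) ≈ 137.34)
g - U = 36257/2 - sqrt(18861)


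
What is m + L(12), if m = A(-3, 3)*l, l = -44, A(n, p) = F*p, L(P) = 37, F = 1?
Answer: -95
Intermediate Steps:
A(n, p) = p (A(n, p) = 1*p = p)
m = -132 (m = 3*(-44) = -132)
m + L(12) = -132 + 37 = -95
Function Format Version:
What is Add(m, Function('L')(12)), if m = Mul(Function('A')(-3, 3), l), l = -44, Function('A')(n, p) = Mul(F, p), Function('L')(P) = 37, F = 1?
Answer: -95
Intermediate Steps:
Function('A')(n, p) = p (Function('A')(n, p) = Mul(1, p) = p)
m = -132 (m = Mul(3, -44) = -132)
Add(m, Function('L')(12)) = Add(-132, 37) = -95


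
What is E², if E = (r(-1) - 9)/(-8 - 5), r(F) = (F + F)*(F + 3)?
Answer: 1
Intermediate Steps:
r(F) = 2*F*(3 + F) (r(F) = (2*F)*(3 + F) = 2*F*(3 + F))
E = 1 (E = (2*(-1)*(3 - 1) - 9)/(-8 - 5) = (2*(-1)*2 - 9)/(-13) = (-4 - 9)*(-1/13) = -13*(-1/13) = 1)
E² = 1² = 1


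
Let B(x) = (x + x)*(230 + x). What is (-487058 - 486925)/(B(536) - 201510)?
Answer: -973983/619642 ≈ -1.5718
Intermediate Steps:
B(x) = 2*x*(230 + x) (B(x) = (2*x)*(230 + x) = 2*x*(230 + x))
(-487058 - 486925)/(B(536) - 201510) = (-487058 - 486925)/(2*536*(230 + 536) - 201510) = -973983/(2*536*766 - 201510) = -973983/(821152 - 201510) = -973983/619642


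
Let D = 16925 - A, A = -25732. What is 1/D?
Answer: 1/42657 ≈ 2.3443e-5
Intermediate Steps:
D = 42657 (D = 16925 - 1*(-25732) = 16925 + 25732 = 42657)
1/D = 1/42657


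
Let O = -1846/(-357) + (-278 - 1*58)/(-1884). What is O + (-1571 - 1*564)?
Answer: -119364797/56049 ≈ -2129.7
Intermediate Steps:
O = 299818/56049 (O = -1846*(-1/357) + (-278 - 58)*(-1/1884) = 1846/357 - 336*(-1/1884) = 1846/357 + 28/157 = 299818/56049 ≈ 5.3492)
O + (-1571 - 1*564) = 299818/56049 + (-1571 - 1*564) = 299818/56049 + (-1571 - 564) = 299818/56049 - 2135 = -119364797/56049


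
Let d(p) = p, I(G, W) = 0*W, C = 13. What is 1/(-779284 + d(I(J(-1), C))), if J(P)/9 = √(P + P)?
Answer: -1/779284 ≈ -1.2832e-6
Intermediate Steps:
J(P) = 9*√2*√P (J(P) = 9*√(P + P) = 9*√(2*P) = 9*(√2*√P) = 9*√2*√P)
I(G, W) = 0
1/(-779284 + d(I(J(-1), C))) = 1/(-779284 + 0) = 1/(-779284) = -1/779284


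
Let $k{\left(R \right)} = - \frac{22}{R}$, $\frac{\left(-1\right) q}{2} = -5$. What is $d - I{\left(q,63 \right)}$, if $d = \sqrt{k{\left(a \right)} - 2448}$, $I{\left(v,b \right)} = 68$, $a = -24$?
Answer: $-68 + \frac{i \sqrt{88095}}{6} \approx -68.0 + 49.468 i$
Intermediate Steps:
$q = 10$ ($q = \left(-2\right) \left(-5\right) = 10$)
$d = \frac{i \sqrt{88095}}{6}$ ($d = \sqrt{- \frac{22}{-24} - 2448} = \sqrt{\left(-22\right) \left(- \frac{1}{24}\right) - 2448} = \sqrt{\frac{11}{12} - 2448} = \sqrt{- \frac{29365}{12}} = \frac{i \sqrt{88095}}{6} \approx 49.468 i$)
$d - I{\left(q,63 \right)} = \frac{i \sqrt{88095}}{6} - 68 = -68 + \frac{i \sqrt{88095}}{6}$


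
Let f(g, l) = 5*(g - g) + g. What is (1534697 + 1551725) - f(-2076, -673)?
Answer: 3088498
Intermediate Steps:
f(g, l) = g (f(g, l) = 5*0 + g = 0 + g = g)
(1534697 + 1551725) - f(-2076, -673) = (1534697 + 1551725) - 1*(-2076) = 3086422 + 2076 = 3088498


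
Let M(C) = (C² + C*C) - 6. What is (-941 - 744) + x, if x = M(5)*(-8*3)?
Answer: -2741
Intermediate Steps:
M(C) = -6 + 2*C² (M(C) = (C² + C²) - 6 = 2*C² - 6 = -6 + 2*C²)
x = -1056 (x = (-6 + 2*5²)*(-8*3) = (-6 + 2*25)*(-24) = (-6 + 50)*(-24) = 44*(-24) = -1056)
(-941 - 744) + x = (-941 - 744) - 1056 = -1685 - 1056 = -2741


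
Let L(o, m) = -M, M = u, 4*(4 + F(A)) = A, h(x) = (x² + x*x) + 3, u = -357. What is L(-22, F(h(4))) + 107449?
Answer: 107806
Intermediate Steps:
h(x) = 3 + 2*x² (h(x) = (x² + x²) + 3 = 2*x² + 3 = 3 + 2*x²)
F(A) = -4 + A/4
M = -357
L(o, m) = 357 (L(o, m) = -1*(-357) = 357)
L(-22, F(h(4))) + 107449 = 357 + 107449 = 107806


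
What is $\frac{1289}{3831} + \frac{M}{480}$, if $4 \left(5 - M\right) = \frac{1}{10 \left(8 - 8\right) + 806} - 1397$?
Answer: $\frac{707793579}{658727680} \approx 1.0745$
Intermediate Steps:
$M = \frac{1142101}{3224}$ ($M = 5 - \frac{\frac{1}{10 \left(8 - 8\right) + 806} - 1397}{4} = 5 - \frac{\frac{1}{10 \cdot 0 + 806} - 1397}{4} = 5 - \frac{\frac{1}{0 + 806} - 1397}{4} = 5 - \frac{\frac{1}{806} - 1397}{4} = 5 - - \frac{1125981}{3224} = 5 + \frac{1125981}{3224} = \frac{1142101}{3224} \approx 354.25$)
$\frac{1289}{3831} + \frac{M}{480} = \frac{1289}{3831} + \frac{1142101}{3224 \cdot 480} = 1289 \cdot \frac{1}{3831} + \frac{1142101}{3224} \cdot \frac{1}{480} = \frac{1289}{3831} + \frac{1142101}{1547520} = \frac{707793579}{658727680}$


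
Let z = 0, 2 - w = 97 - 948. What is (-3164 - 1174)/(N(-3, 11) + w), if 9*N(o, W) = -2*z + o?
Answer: -6507/1279 ≈ -5.0876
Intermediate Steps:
w = 853 (w = 2 - (97 - 948) = 2 - 1*(-851) = 2 + 851 = 853)
N(o, W) = o/9 (N(o, W) = (-2*0 + o)/9 = (0 + o)/9 = o/9)
(-3164 - 1174)/(N(-3, 11) + w) = (-3164 - 1174)/((⅑)*(-3) + 853) = -4338/(-⅓ + 853) = -4338/2558/3 = -4338*3/2558 = -6507/1279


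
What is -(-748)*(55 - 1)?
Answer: 40392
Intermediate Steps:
-(-748)*(55 - 1) = -(-748)*54 = -68*(-594) = 40392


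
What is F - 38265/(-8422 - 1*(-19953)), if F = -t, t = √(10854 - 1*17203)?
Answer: -38265/11531 - I*√6349 ≈ -3.3184 - 79.681*I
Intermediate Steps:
t = I*√6349 (t = √(10854 - 17203) = √(-6349) = I*√6349 ≈ 79.681*I)
F = -I*√6349 ≈ -79.681*I
F - 38265/(-8422 - 1*(-19953)) = -I*√6349 - 38265/(-8422 - 1*(-19953)) = -I*√6349 - 38265/(-8422 + 19953) = -I*√6349 - 38265/11531 = -38265/11531 - I*√6349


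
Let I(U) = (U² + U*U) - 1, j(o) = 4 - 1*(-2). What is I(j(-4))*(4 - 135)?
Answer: -9301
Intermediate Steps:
j(o) = 6 (j(o) = 4 + 2 = 6)
I(U) = -1 + 2*U² (I(U) = (U² + U²) - 1 = 2*U² - 1 = -1 + 2*U²)
I(j(-4))*(4 - 135) = (-1 + 2*6²)*(4 - 135) = (-1 + 2*36)*(-131) = (-1 + 72)*(-131) = 71*(-131) = -9301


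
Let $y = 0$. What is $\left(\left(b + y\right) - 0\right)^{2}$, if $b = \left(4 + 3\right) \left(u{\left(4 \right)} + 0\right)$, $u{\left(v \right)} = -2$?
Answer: $196$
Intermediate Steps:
$b = -14$ ($b = \left(4 + 3\right) \left(-2 + 0\right) = 7 \left(-2\right) = -14$)
$\left(\left(b + y\right) - 0\right)^{2} = \left(\left(-14 + 0\right) - 0\right)^{2} = \left(-14 + \left(-4 + 4\right)\right)^{2} = \left(-14 + 0\right)^{2} = \left(-14\right)^{2} = 196$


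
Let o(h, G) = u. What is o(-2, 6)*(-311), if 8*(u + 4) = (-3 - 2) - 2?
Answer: 12129/8 ≈ 1516.1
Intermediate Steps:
u = -39/8 (u = -4 + ((-3 - 2) - 2)/8 = -4 + (-5 - 2)/8 = -4 + (⅛)*(-7) = -4 - 7/8 = -39/8 ≈ -4.8750)
o(h, G) = -39/8
o(-2, 6)*(-311) = -39/8*(-311) = 12129/8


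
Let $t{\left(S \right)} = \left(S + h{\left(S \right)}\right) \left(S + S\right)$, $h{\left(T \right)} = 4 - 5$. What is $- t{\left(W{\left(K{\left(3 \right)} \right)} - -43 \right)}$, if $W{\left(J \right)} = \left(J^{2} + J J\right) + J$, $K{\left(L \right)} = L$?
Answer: $-8064$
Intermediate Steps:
$h{\left(T \right)} = -1$ ($h{\left(T \right)} = 4 - 5 = -1$)
$W{\left(J \right)} = J + 2 J^{2}$ ($W{\left(J \right)} = \left(J^{2} + J^{2}\right) + J = 2 J^{2} + J = J + 2 J^{2}$)
$t{\left(S \right)} = 2 S \left(-1 + S\right)$ ($t{\left(S \right)} = \left(S - 1\right) \left(S + S\right) = \left(-1 + S\right) 2 S = 2 S \left(-1 + S\right)$)
$- t{\left(W{\left(K{\left(3 \right)} \right)} - -43 \right)} = - 2 \left(3 \left(1 + 2 \cdot 3\right) - -43\right) \left(-1 + \left(3 \left(1 + 2 \cdot 3\right) - -43\right)\right) = - 2 \left(3 \left(1 + 6\right) + 43\right) \left(-1 + \left(3 \left(1 + 6\right) + 43\right)\right) = - 2 \left(3 \cdot 7 + 43\right) \left(-1 + \left(3 \cdot 7 + 43\right)\right) = - 2 \left(21 + 43\right) \left(-1 + \left(21 + 43\right)\right) = - 2 \cdot 64 \left(-1 + 64\right) = - 2 \cdot 64 \cdot 63 = \left(-1\right) 8064 = -8064$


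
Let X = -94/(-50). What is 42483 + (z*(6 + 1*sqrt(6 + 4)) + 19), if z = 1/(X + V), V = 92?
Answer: 99752344/2347 + 25*sqrt(10)/2347 ≈ 42502.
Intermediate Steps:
X = 47/25 (X = -94*(-1/50) = 47/25 ≈ 1.8800)
z = 25/2347 (z = 1/(47/25 + 92) = 1/(2347/25) = 25/2347 ≈ 0.010652)
42483 + (z*(6 + 1*sqrt(6 + 4)) + 19) = 42483 + (25*(6 + 1*sqrt(6 + 4))/2347 + 19) = 42483 + (25*(6 + 1*sqrt(10))/2347 + 19) = 42483 + (25*(6 + sqrt(10))/2347 + 19) = 42483 + ((150/2347 + 25*sqrt(10)/2347) + 19) = 42483 + (44743/2347 + 25*sqrt(10)/2347) = 99752344/2347 + 25*sqrt(10)/2347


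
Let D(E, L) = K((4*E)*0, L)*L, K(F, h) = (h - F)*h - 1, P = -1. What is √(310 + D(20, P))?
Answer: √310 ≈ 17.607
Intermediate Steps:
K(F, h) = -1 + h*(h - F) (K(F, h) = h*(h - F) - 1 = -1 + h*(h - F))
D(E, L) = L*(-1 + L²) (D(E, L) = (-1 + L² - (4*E)*0*L)*L = (-1 + L² - 1*0*L)*L = (-1 + L² + 0)*L = (-1 + L²)*L = L*(-1 + L²))
√(310 + D(20, P)) = √(310 + ((-1)³ - 1*(-1))) = √(310 + (-1 + 1)) = √(310 + 0) = √310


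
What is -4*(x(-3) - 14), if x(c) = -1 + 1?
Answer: 56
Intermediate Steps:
x(c) = 0
-4*(x(-3) - 14) = -4*(0 - 14) = -4*(-14) = 56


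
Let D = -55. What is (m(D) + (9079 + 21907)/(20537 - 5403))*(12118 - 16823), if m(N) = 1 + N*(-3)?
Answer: -5982948575/7567 ≈ -7.9066e+5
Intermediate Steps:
m(N) = 1 - 3*N
(m(D) + (9079 + 21907)/(20537 - 5403))*(12118 - 16823) = ((1 - 3*(-55)) + (9079 + 21907)/(20537 - 5403))*(12118 - 16823) = ((1 + 165) + 30986/15134)*(-4705) = (166 + 30986*(1/15134))*(-4705) = (166 + 15493/7567)*(-4705) = (1271615/7567)*(-4705) = -5982948575/7567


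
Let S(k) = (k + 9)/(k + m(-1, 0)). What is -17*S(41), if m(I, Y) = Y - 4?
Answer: -850/37 ≈ -22.973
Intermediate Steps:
m(I, Y) = -4 + Y
S(k) = (9 + k)/(-4 + k) (S(k) = (k + 9)/(k + (-4 + 0)) = (9 + k)/(k - 4) = (9 + k)/(-4 + k))
-17*S(41) = -17*(9 + 41)/(-4 + 41) = -17*50/37 = -850/37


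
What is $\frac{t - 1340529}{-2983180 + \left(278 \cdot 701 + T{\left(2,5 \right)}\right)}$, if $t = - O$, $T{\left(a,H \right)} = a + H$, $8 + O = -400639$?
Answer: $\frac{939882}{2788295} \approx 0.33708$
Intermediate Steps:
$O = -400647$ ($O = -8 - 400639 = -400647$)
$T{\left(a,H \right)} = H + a$
$t = 400647$ ($t = \left(-1\right) \left(-400647\right) = 400647$)
$\frac{t - 1340529}{-2983180 + \left(278 \cdot 701 + T{\left(2,5 \right)}\right)} = \frac{400647 - 1340529}{-2983180 + \left(278 \cdot 701 + \left(5 + 2\right)\right)} = - \frac{939882}{-2983180 + \left(194878 + 7\right)} = - \frac{939882}{-2983180 + 194885} = - \frac{939882}{-2788295} = \left(-939882\right) \left(- \frac{1}{2788295}\right) = \frac{939882}{2788295}$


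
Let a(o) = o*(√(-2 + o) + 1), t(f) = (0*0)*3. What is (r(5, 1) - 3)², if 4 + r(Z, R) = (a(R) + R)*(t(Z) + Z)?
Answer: -16 + 30*I ≈ -16.0 + 30.0*I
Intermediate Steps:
t(f) = 0 (t(f) = 0*3 = 0)
a(o) = o*(1 + √(-2 + o))
r(Z, R) = -4 + Z*(R + R*(1 + √(-2 + R))) (r(Z, R) = -4 + (R*(1 + √(-2 + R)) + R)*(0 + Z) = -4 + (R + R*(1 + √(-2 + R)))*Z = -4 + Z*(R + R*(1 + √(-2 + R))))
(r(5, 1) - 3)² = ((-4 + 1*5 + 1*5*(1 + √(-2 + 1))) - 3)² = ((-4 + 5 + 1*5*(1 + √(-1))) - 3)² = ((-4 + 5 + 1*5*(1 + I)) - 3)² = ((-4 + 5 + (5 + 5*I)) - 3)² = ((6 + 5*I) - 3)² = (3 + 5*I)²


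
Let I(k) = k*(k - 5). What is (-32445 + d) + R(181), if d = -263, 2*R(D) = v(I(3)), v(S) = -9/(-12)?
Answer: -261661/8 ≈ -32708.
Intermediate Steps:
I(k) = k*(-5 + k)
v(S) = ¾ (v(S) = -9*(-1/12) = ¾)
R(D) = 3/8 (R(D) = (½)*(¾) = 3/8)
(-32445 + d) + R(181) = (-32445 - 263) + 3/8 = -32708 + 3/8 = -261661/8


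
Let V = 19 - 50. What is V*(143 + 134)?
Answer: -8587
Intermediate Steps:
V = -31
V*(143 + 134) = -31*(143 + 134) = -31*277 = -8587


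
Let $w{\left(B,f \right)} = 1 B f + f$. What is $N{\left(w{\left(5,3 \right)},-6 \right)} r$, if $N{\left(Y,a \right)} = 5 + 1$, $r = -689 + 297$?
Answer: $-2352$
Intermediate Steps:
$r = -392$
$w{\left(B,f \right)} = f + B f$ ($w{\left(B,f \right)} = B f + f = f + B f$)
$N{\left(Y,a \right)} = 6$
$N{\left(w{\left(5,3 \right)},-6 \right)} r = 6 \left(-392\right) = -2352$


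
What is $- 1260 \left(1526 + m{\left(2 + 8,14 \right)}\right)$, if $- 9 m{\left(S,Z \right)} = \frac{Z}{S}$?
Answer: $-1922564$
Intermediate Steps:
$m{\left(S,Z \right)} = - \frac{Z}{9 S}$ ($m{\left(S,Z \right)} = - \frac{Z \frac{1}{S}}{9} = - \frac{Z}{9 S}$)
$- 1260 \left(1526 + m{\left(2 + 8,14 \right)}\right) = - 1260 \left(1526 - \frac{14}{9 \left(2 + 8\right)}\right) = - 1260 \left(1526 - \frac{14}{9 \cdot 10}\right) = - 1260 \left(1526 - \frac{14}{9} \cdot \frac{1}{10}\right) = - 1260 \left(1526 - \frac{7}{45}\right) = \left(-1260\right) \frac{68663}{45} = -1922564$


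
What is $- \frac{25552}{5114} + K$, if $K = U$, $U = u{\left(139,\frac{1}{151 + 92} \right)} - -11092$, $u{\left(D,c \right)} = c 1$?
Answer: $\frac{6888923281}{621351} \approx 11087.0$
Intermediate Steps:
$u{\left(D,c \right)} = c$
$U = \frac{2695357}{243}$ ($U = \frac{1}{151 + 92} - -11092 = \frac{1}{243} + 11092 = \frac{2695357}{243} \approx 11092.0$)
$K = \frac{2695357}{243} \approx 11092.0$
$- \frac{25552}{5114} + K = - \frac{25552}{5114} + \frac{2695357}{243} = \left(-25552\right) \frac{1}{5114} + \frac{2695357}{243} = - \frac{12776}{2557} + \frac{2695357}{243} = \frac{6888923281}{621351}$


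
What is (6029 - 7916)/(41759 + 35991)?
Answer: -1887/77750 ≈ -0.024270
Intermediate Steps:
(6029 - 7916)/(41759 + 35991) = -1887/77750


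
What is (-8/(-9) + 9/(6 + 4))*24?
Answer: 644/15 ≈ 42.933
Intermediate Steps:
(-8/(-9) + 9/(6 + 4))*24 = (-8*(-⅑) + 9/10)*24 = (8/9 + 9*(⅒))*24 = (8/9 + 9/10)*24 = (161/90)*24 = 644/15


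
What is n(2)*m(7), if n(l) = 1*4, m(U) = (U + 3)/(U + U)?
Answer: 20/7 ≈ 2.8571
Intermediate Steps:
m(U) = (3 + U)/(2*U) (m(U) = (3 + U)/((2*U)) = (3 + U)*(1/(2*U)) = (3 + U)/(2*U))
n(l) = 4
n(2)*m(7) = 4*((½)*(3 + 7)/7) = 4*((½)*(⅐)*10) = 4*(5/7) = 20/7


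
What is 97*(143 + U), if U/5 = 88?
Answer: 56551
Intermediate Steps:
U = 440 (U = 5*88 = 440)
97*(143 + U) = 97*(143 + 440) = 97*583 = 56551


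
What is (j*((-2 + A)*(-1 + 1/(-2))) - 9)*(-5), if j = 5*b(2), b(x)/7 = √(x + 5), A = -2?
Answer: 45 - 1050*√7 ≈ -2733.0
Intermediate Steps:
b(x) = 7*√(5 + x) (b(x) = 7*√(x + 5) = 7*√(5 + x))
j = 35*√7 (j = 5*(7*√(5 + 2)) = 5*(7*√7) = 35*√7 ≈ 92.601)
(j*((-2 + A)*(-1 + 1/(-2))) - 9)*(-5) = ((35*√7)*((-2 - 2)*(-1 + 1/(-2))) - 9)*(-5) = ((35*√7)*(-4*(-1 - ½)) - 9)*(-5) = ((35*√7)*(-4*(-3/2)) - 9)*(-5) = ((35*√7)*6 - 9)*(-5) = (210*√7 - 9)*(-5) = (-9 + 210*√7)*(-5) = 45 - 1050*√7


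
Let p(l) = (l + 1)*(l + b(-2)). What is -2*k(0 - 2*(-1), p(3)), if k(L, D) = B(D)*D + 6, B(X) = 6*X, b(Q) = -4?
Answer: -204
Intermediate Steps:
p(l) = (1 + l)*(-4 + l) (p(l) = (l + 1)*(l - 4) = (1 + l)*(-4 + l))
k(L, D) = 6 + 6*D² (k(L, D) = (6*D)*D + 6 = 6*D² + 6 = 6 + 6*D²)
-2*k(0 - 2*(-1), p(3)) = -2*(6 + 6*(-4 + 3² - 3*3)²) = -2*(6 + 6*(-4 + 9 - 9)²) = -2*(6 + 6*(-4)²) = -2*(6 + 6*16) = -2*(6 + 96) = -2*102 = -204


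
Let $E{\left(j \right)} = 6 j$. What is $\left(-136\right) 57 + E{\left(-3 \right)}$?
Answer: $-7770$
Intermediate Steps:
$\left(-136\right) 57 + E{\left(-3 \right)} = \left(-136\right) 57 + 6 \left(-3\right) = -7752 - 18 = -7770$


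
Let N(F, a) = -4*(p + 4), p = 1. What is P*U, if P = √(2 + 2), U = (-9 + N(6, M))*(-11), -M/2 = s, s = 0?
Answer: 638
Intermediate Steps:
M = 0 (M = -2*0 = 0)
N(F, a) = -20 (N(F, a) = -4*(1 + 4) = -4*5 = -20)
U = 319 (U = (-9 - 20)*(-11) = -29*(-11) = 319)
P = 2 (P = √4 = 2)
P*U = 2*319 = 638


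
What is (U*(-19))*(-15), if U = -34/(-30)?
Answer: 323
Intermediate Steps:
U = 17/15 (U = -34*(-1/30) = 17/15 ≈ 1.1333)
(U*(-19))*(-15) = ((17/15)*(-19))*(-15) = -323/15*(-15) = 323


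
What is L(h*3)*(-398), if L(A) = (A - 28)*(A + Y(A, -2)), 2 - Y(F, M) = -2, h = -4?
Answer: -127360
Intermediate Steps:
Y(F, M) = 4 (Y(F, M) = 2 - 1*(-2) = 2 + 2 = 4)
L(A) = (-28 + A)*(4 + A) (L(A) = (A - 28)*(A + 4) = (-28 + A)*(4 + A))
L(h*3)*(-398) = (-112 + (-4*3)² - (-96)*3)*(-398) = (-112 + (-12)² - 24*(-12))*(-398) = (-112 + 144 + 288)*(-398) = 320*(-398) = -127360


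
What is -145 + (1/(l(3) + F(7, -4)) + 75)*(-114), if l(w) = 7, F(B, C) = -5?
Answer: -8752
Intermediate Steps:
-145 + (1/(l(3) + F(7, -4)) + 75)*(-114) = -145 + (1/(7 - 5) + 75)*(-114) = -145 + (1/2 + 75)*(-114) = -145 + (½ + 75)*(-114) = -145 + (151/2)*(-114) = -145 - 8607 = -8752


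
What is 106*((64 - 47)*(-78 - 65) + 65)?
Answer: -250796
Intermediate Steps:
106*((64 - 47)*(-78 - 65) + 65) = 106*(17*(-143) + 65) = 106*(-2431 + 65) = 106*(-2366) = -250796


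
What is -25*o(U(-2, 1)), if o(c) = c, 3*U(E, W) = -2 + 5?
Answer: -25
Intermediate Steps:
U(E, W) = 1 (U(E, W) = (-2 + 5)/3 = (⅓)*3 = 1)
-25*o(U(-2, 1)) = -25*1 = -25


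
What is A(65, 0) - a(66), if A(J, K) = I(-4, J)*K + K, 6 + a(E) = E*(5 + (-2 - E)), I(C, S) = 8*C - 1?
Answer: 4164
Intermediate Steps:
I(C, S) = -1 + 8*C
a(E) = -6 + E*(3 - E) (a(E) = -6 + E*(5 + (-2 - E)) = -6 + E*(3 - E))
A(J, K) = -32*K (A(J, K) = (-1 + 8*(-4))*K + K = (-1 - 32)*K + K = -33*K + K = -32*K)
A(65, 0) - a(66) = -32*0 - (-6 - 1*66² + 3*66) = 0 - (-6 - 1*4356 + 198) = 0 - (-6 - 4356 + 198) = 0 - 1*(-4164) = 0 + 4164 = 4164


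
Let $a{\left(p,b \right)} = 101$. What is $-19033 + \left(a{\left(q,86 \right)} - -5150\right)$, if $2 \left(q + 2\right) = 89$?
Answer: $-13782$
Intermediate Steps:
$q = \frac{85}{2}$ ($q = -2 + \frac{1}{2} \cdot 89 = -2 + \frac{89}{2} = \frac{85}{2} \approx 42.5$)
$-19033 + \left(a{\left(q,86 \right)} - -5150\right) = -19033 + \left(101 - -5150\right) = -19033 + \left(101 + 5150\right) = -19033 + 5251 = -13782$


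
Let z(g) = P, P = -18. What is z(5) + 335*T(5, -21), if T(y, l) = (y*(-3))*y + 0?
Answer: -25143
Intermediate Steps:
z(g) = -18
T(y, l) = -3*y² (T(y, l) = (-3*y)*y + 0 = -3*y² + 0 = -3*y²)
z(5) + 335*T(5, -21) = -18 + 335*(-3*5²) = -18 + 335*(-3*25) = -18 + 335*(-75) = -18 - 25125 = -25143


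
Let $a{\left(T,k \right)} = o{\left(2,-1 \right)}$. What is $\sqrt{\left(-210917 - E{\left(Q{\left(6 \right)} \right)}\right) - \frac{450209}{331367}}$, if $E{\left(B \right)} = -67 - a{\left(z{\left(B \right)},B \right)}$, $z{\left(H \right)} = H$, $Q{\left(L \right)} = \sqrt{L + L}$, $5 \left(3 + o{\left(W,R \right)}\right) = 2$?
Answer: $\frac{i \sqrt{578815669377798610}}{1656835} \approx 459.19 i$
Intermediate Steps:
$o{\left(W,R \right)} = - \frac{13}{5}$ ($o{\left(W,R \right)} = -3 + \frac{1}{5} \cdot 2 = -3 + \frac{2}{5} = - \frac{13}{5}$)
$Q{\left(L \right)} = \sqrt{2} \sqrt{L}$ ($Q{\left(L \right)} = \sqrt{2 L} = \sqrt{2} \sqrt{L}$)
$a{\left(T,k \right)} = - \frac{13}{5}$
$E{\left(B \right)} = - \frac{322}{5}$ ($E{\left(B \right)} = -67 - - \frac{13}{5} = -67 + \frac{13}{5} = - \frac{322}{5}$)
$\sqrt{\left(-210917 - E{\left(Q{\left(6 \right)} \right)}\right) - \frac{450209}{331367}} = \sqrt{\left(-210917 - - \frac{322}{5}\right) - \frac{450209}{331367}} = \sqrt{\left(-210917 + \frac{322}{5}\right) - \frac{450209}{331367}} = \sqrt{- \frac{1054263}{5} - \frac{450209}{331367}} = \sqrt{- \frac{349350218566}{1656835}} = \frac{i \sqrt{578815669377798610}}{1656835}$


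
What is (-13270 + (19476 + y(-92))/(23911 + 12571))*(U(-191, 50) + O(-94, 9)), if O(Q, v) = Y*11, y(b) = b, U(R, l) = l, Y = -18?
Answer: 968193512/493 ≈ 1.9639e+6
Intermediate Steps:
O(Q, v) = -198 (O(Q, v) = -18*11 = -198)
(-13270 + (19476 + y(-92))/(23911 + 12571))*(U(-191, 50) + O(-94, 9)) = (-13270 + (19476 - 92)/(23911 + 12571))*(50 - 198) = (-13270 + 19384/36482)*(-148) = (-13270 + 19384*(1/36482))*(-148) = (-13270 + 9692/18241)*(-148) = -242048378/18241*(-148) = 968193512/493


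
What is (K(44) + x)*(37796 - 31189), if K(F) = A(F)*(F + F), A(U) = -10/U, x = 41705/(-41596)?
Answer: -5772040375/41596 ≈ -1.3876e+5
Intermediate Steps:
x = -41705/41596 (x = 41705*(-1/41596) = -41705/41596 ≈ -1.0026)
K(F) = -20 (K(F) = (-10/F)*(F + F) = (-10/F)*(2*F) = -20)
(K(44) + x)*(37796 - 31189) = (-20 - 41705/41596)*(37796 - 31189) = -873625/41596*6607 = -5772040375/41596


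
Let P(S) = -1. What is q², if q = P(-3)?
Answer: 1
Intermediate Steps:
q = -1
q² = (-1)² = 1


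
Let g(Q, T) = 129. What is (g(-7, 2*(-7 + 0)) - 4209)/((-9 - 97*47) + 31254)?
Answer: -2040/13343 ≈ -0.15289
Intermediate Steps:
(g(-7, 2*(-7 + 0)) - 4209)/((-9 - 97*47) + 31254) = (129 - 4209)/((-9 - 97*47) + 31254) = -4080/((-9 - 4559) + 31254) = -4080/(-4568 + 31254) = -4080/26686 = -4080*1/26686 = -2040/13343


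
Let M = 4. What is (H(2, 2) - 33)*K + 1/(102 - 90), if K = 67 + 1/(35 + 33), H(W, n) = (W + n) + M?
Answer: -170879/102 ≈ -1675.3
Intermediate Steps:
H(W, n) = 4 + W + n (H(W, n) = (W + n) + 4 = 4 + W + n)
K = 4557/68 (K = 67 + 1/68 = 4557/68 ≈ 67.015)
(H(2, 2) - 33)*K + 1/(102 - 90) = ((4 + 2 + 2) - 33)*(4557/68) + 1/(102 - 90) = (8 - 33)*(4557/68) + 1/12 = -25*4557/68 + 1/12 = -113925/68 + 1/12 = -170879/102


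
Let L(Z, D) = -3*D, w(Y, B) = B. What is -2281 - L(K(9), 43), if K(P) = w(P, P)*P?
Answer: -2152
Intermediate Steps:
K(P) = P² (K(P) = P*P = P²)
-2281 - L(K(9), 43) = -2281 - (-3)*43 = -2281 - 1*(-129) = -2281 + 129 = -2152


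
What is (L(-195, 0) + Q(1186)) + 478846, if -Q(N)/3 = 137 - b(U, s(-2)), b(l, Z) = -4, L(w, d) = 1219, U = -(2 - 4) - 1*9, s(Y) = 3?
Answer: 479642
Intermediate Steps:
U = -7 (U = -1*(-2) - 9 = 2 - 9 = -7)
Q(N) = -423 (Q(N) = -3*(137 - 1*(-4)) = -3*(137 + 4) = -3*141 = -423)
(L(-195, 0) + Q(1186)) + 478846 = (1219 - 423) + 478846 = 796 + 478846 = 479642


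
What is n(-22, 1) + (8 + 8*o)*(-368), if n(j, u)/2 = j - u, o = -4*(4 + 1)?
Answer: 55890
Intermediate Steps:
o = -20 (o = -4*5 = -20)
n(j, u) = -2*u + 2*j (n(j, u) = 2*(j - u) = -2*u + 2*j)
n(-22, 1) + (8 + 8*o)*(-368) = (-2*1 + 2*(-22)) + (8 + 8*(-20))*(-368) = (-2 - 44) + (8 - 160)*(-368) = -46 - 152*(-368) = -46 + 55936 = 55890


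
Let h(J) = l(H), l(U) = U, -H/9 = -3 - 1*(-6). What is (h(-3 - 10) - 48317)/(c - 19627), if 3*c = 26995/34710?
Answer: 1006812144/408746503 ≈ 2.4632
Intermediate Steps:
c = 5399/20826 (c = (26995/34710)/3 = (26995*(1/34710))/3 = (1/3)*(5399/6942) = 5399/20826 ≈ 0.25924)
H = -27 (H = -9*(-3 - 1*(-6)) = -9*(-3 + 6) = -9*3 = -27)
h(J) = -27
(h(-3 - 10) - 48317)/(c - 19627) = (-27 - 48317)/(5399/20826 - 19627) = -48344/(-408746503/20826) = -48344*(-20826/408746503) = 1006812144/408746503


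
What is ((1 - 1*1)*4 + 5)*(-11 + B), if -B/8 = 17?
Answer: -735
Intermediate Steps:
B = -136 (B = -8*17 = -136)
((1 - 1*1)*4 + 5)*(-11 + B) = ((1 - 1*1)*4 + 5)*(-11 - 136) = ((1 - 1)*4 + 5)*(-147) = (0*4 + 5)*(-147) = (0 + 5)*(-147) = 5*(-147) = -735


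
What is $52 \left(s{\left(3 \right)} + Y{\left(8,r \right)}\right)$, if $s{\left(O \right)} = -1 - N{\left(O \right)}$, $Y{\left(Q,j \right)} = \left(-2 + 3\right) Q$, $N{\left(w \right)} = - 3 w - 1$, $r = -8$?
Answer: $884$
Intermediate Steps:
$N{\left(w \right)} = -1 - 3 w$
$Y{\left(Q,j \right)} = Q$ ($Y{\left(Q,j \right)} = 1 Q = Q$)
$s{\left(O \right)} = 3 O$ ($s{\left(O \right)} = -1 - \left(-1 - 3 O\right) = -1 + \left(1 + 3 O\right) = 3 O$)
$52 \left(s{\left(3 \right)} + Y{\left(8,r \right)}\right) = 52 \left(3 \cdot 3 + 8\right) = 52 \left(9 + 8\right) = 52 \cdot 17 = 884$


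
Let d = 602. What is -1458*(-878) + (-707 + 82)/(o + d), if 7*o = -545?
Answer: 4696770581/3669 ≈ 1.2801e+6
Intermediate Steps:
o = -545/7 (o = (1/7)*(-545) = -545/7 ≈ -77.857)
-1458*(-878) + (-707 + 82)/(o + d) = -1458*(-878) + (-707 + 82)/(-545/7 + 602) = 1280124 - 625/3669/7 = 1280124 - 625*7/3669 = 1280124 - 4375/3669 = 4696770581/3669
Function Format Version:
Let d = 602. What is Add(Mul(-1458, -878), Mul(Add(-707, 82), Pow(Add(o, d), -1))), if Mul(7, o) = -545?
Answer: Rational(4696770581, 3669) ≈ 1.2801e+6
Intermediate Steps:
o = Rational(-545, 7) (o = Mul(Rational(1, 7), -545) = Rational(-545, 7) ≈ -77.857)
Add(Mul(-1458, -878), Mul(Add(-707, 82), Pow(Add(o, d), -1))) = Add(Mul(-1458, -878), Mul(Add(-707, 82), Pow(Add(Rational(-545, 7), 602), -1))) = Add(1280124, Mul(-625, Pow(Rational(3669, 7), -1))) = Add(1280124, Mul(-625, Rational(7, 3669))) = Add(1280124, Rational(-4375, 3669)) = Rational(4696770581, 3669)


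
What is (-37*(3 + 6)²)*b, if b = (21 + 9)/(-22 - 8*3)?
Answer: 44955/23 ≈ 1954.6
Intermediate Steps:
b = -15/23 (b = 30/(-22 - 24) = 30/(-46) = 30*(-1/46) = -15/23 ≈ -0.65217)
(-37*(3 + 6)²)*b = -37*(3 + 6)²*(-15/23) = -37*9²*(-15/23) = -37*81*(-15/23) = -2997*(-15/23) = 44955/23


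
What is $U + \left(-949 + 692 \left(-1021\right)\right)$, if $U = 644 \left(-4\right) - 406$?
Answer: $-710463$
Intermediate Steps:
$U = -2982$ ($U = -2576 - 406 = -2982$)
$U + \left(-949 + 692 \left(-1021\right)\right) = -2982 + \left(-949 + 692 \left(-1021\right)\right) = -2982 - 707481 = -710463$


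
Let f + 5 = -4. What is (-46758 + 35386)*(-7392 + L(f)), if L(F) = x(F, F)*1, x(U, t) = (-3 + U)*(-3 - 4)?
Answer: 83106576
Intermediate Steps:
x(U, t) = 21 - 7*U (x(U, t) = (-3 + U)*(-7) = 21 - 7*U)
f = -9 (f = -5 - 4 = -9)
L(F) = 21 - 7*F (L(F) = (21 - 7*F)*1 = 21 - 7*F)
(-46758 + 35386)*(-7392 + L(f)) = (-46758 + 35386)*(-7392 + (21 - 7*(-9))) = -11372*(-7392 + (21 + 63)) = -11372*(-7392 + 84) = -11372*(-7308) = 83106576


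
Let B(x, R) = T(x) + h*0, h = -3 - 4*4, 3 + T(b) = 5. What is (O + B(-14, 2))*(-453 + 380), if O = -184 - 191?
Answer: 27229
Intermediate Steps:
O = -375
T(b) = 2 (T(b) = -3 + 5 = 2)
h = -19 (h = -3 - 16 = -19)
B(x, R) = 2 (B(x, R) = 2 - 19*0 = 2 + 0 = 2)
(O + B(-14, 2))*(-453 + 380) = (-375 + 2)*(-453 + 380) = -373*(-73) = 27229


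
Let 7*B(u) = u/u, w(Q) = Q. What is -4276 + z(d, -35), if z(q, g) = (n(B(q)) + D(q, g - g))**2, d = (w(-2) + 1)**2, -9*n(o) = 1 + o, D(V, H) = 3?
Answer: -16938683/3969 ≈ -4267.7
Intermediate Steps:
B(u) = 1/7 (B(u) = (u/u)/7 = (1/7)*1 = 1/7)
n(o) = -1/9 - o/9 (n(o) = -(1 + o)/9 = -1/9 - o/9)
d = 1 (d = (-2 + 1)**2 = (-1)**2 = 1)
z(q, g) = 32761/3969 (z(q, g) = ((-1/9 - 1/9*1/7) + 3)**2 = ((-1/9 - 1/63) + 3)**2 = (-8/63 + 3)**2 = (181/63)**2 = 32761/3969)
-4276 + z(d, -35) = -4276 + 32761/3969 = -16938683/3969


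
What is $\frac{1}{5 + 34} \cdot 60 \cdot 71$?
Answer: $\frac{1420}{13} \approx 109.23$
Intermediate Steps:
$\frac{1}{5 + 34} \cdot 60 \cdot 71 = \frac{1}{39} \cdot 60 \cdot 71 = \frac{20}{13} \cdot 71 = \frac{1420}{13}$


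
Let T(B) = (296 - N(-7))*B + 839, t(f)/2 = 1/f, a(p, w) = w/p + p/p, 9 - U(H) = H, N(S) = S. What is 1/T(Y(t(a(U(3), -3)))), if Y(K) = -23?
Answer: -1/6130 ≈ -0.00016313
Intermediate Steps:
U(H) = 9 - H
a(p, w) = 1 + w/p (a(p, w) = w/p + 1 = 1 + w/p)
t(f) = 2/f
T(B) = 839 + 303*B (T(B) = (296 - 1*(-7))*B + 839 = (296 + 7)*B + 839 = 303*B + 839 = 839 + 303*B)
1/T(Y(t(a(U(3), -3)))) = 1/(839 + 303*(-23)) = 1/(839 - 6969) = 1/(-6130) = -1/6130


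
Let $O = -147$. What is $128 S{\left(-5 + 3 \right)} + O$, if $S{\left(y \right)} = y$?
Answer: $-403$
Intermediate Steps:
$128 S{\left(-5 + 3 \right)} + O = 128 \left(-5 + 3\right) - 147 = 128 \left(-2\right) - 147 = -256 - 147 = -403$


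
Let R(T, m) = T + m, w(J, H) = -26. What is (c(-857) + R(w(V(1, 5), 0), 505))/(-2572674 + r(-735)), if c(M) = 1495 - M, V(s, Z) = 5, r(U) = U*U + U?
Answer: -2831/2033184 ≈ -0.0013924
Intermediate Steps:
r(U) = U + U² (r(U) = U² + U = U + U²)
(c(-857) + R(w(V(1, 5), 0), 505))/(-2572674 + r(-735)) = ((1495 - 1*(-857)) + (-26 + 505))/(-2572674 - 735*(1 - 735)) = ((1495 + 857) + 479)/(-2572674 - 735*(-734)) = (2352 + 479)/(-2572674 + 539490) = 2831/(-2033184) = 2831*(-1/2033184) = -2831/2033184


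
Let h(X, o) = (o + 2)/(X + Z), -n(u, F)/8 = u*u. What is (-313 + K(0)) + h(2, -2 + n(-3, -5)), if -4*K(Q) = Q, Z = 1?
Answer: -337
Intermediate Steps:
n(u, F) = -8*u² (n(u, F) = -8*u*u = -8*u²)
h(X, o) = (2 + o)/(1 + X) (h(X, o) = (o + 2)/(X + 1) = (2 + o)/(1 + X))
K(Q) = -Q/4
(-313 + K(0)) + h(2, -2 + n(-3, -5)) = (-313 - ¼*0) + (2 + (-2 - 8*(-3)²))/(1 + 2) = (-313 + 0) + (2 + (-2 - 8*9))/3 = -313 + (2 + (-2 - 72))/3 = -313 + (2 - 74)/3 = -313 + (⅓)*(-72) = -313 - 24 = -337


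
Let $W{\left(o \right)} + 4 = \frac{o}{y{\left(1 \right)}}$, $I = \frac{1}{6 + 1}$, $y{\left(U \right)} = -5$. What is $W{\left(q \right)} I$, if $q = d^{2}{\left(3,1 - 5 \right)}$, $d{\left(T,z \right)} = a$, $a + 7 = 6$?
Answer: $- \frac{3}{5} \approx -0.6$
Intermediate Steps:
$a = -1$ ($a = -7 + 6 = -1$)
$d{\left(T,z \right)} = -1$
$q = 1$ ($q = \left(-1\right)^{2} = 1$)
$I = \frac{1}{7} \approx 0.14286$
$W{\left(o \right)} = -4 - \frac{o}{5}$ ($W{\left(o \right)} = -4 + \frac{o}{-5} = -4 + o \left(- \frac{1}{5}\right) = -4 - \frac{o}{5}$)
$W{\left(q \right)} I = \left(-4 - \frac{1}{5}\right) \frac{1}{7} = \left(- \frac{21}{5}\right) \frac{1}{7} = - \frac{3}{5}$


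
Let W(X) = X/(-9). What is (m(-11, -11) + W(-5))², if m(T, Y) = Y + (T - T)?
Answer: 8836/81 ≈ 109.09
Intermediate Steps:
W(X) = -X/9 (W(X) = X*(-⅑) = -X/9)
m(T, Y) = Y (m(T, Y) = Y + 0 = Y)
(m(-11, -11) + W(-5))² = (-11 - ⅑*(-5))² = (-11 + 5/9)² = (-94/9)² = 8836/81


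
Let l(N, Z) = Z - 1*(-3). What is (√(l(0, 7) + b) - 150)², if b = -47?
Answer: (150 - I*√37)² ≈ 22463.0 - 1824.8*I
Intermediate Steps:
l(N, Z) = 3 + Z (l(N, Z) = Z + 3 = 3 + Z)
(√(l(0, 7) + b) - 150)² = (√((3 + 7) - 47) - 150)² = (√(10 - 47) - 150)² = (√(-37) - 150)² = (I*√37 - 150)² = (-150 + I*√37)²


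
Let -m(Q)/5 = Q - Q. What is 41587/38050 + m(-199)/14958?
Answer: 41587/38050 ≈ 1.0930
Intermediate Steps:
m(Q) = 0 (m(Q) = -5*(Q - Q) = -5*0 = 0)
41587/38050 + m(-199)/14958 = 41587/38050 + 0/14958 = 41587*(1/38050) + 0*(1/14958) = 41587/38050 + 0 = 41587/38050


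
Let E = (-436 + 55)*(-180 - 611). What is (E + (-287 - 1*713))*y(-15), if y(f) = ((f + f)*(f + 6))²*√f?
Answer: 21897045900*I*√15 ≈ 8.4807e+10*I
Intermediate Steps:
y(f) = 4*f^(5/2)*(6 + f)² (y(f) = ((2*f)*(6 + f))²*√f = (2*f*(6 + f))²*√f = (4*f²*(6 + f)²)*√f = 4*f^(5/2)*(6 + f)²)
E = 301371 (E = -381*(-791) = 301371)
(E + (-287 - 1*713))*y(-15) = (301371 + (-287 - 1*713))*(4*(-15)^(5/2)*(6 - 15)²) = (301371 + (-287 - 713))*(4*(225*I*√15)*(-9)²) = (301371 - 1000)*(4*(225*I*√15)*81) = 300371*(72900*I*√15) = 21897045900*I*√15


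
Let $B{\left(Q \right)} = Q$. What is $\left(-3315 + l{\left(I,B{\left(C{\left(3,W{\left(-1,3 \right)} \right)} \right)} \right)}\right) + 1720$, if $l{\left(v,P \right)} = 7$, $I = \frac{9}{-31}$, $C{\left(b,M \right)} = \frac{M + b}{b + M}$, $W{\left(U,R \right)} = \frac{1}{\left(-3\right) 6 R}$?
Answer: $-1588$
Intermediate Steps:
$W{\left(U,R \right)} = - \frac{1}{18 R}$ ($W{\left(U,R \right)} = \frac{1}{\left(-18\right) R} = - \frac{1}{18 R}$)
$C{\left(b,M \right)} = 1$ ($C{\left(b,M \right)} = \frac{M + b}{M + b} = 1$)
$I = - \frac{9}{31}$ ($I = 9 \left(- \frac{1}{31}\right) = - \frac{9}{31} \approx -0.29032$)
$\left(-3315 + l{\left(I,B{\left(C{\left(3,W{\left(-1,3 \right)} \right)} \right)} \right)}\right) + 1720 = \left(-3315 + 7\right) + 1720 = -3308 + 1720 = -1588$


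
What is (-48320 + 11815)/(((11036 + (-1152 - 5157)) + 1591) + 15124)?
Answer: -36505/21442 ≈ -1.7025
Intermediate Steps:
(-48320 + 11815)/(((11036 + (-1152 - 5157)) + 1591) + 15124) = -36505/(((11036 - 6309) + 1591) + 15124) = -36505/((4727 + 1591) + 15124) = -36505/(6318 + 15124) = -36505/21442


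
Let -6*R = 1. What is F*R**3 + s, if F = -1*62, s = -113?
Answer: -12173/108 ≈ -112.71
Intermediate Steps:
F = -62
R = -1/6 (R = -1/6*1 = -1/6 ≈ -0.16667)
F*R**3 + s = -62*(-1/6)**3 - 113 = -62*(-1/216) - 113 = 31/108 - 113 = -12173/108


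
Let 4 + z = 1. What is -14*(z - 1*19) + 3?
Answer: 311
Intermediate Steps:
z = -3 (z = -4 + 1 = -3)
-14*(z - 1*19) + 3 = -14*(-3 - 1*19) + 3 = -14*(-3 - 19) + 3 = -14*(-22) + 3 = 308 + 3 = 311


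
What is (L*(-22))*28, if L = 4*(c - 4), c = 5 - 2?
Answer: 2464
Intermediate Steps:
c = 3
L = -4 (L = 4*(3 - 4) = 4*(-1) = -4)
(L*(-22))*28 = -4*(-22)*28 = 88*28 = 2464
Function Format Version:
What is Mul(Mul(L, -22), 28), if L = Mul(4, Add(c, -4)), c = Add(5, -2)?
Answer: 2464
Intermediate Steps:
c = 3
L = -4 (L = Mul(4, Add(3, -4)) = Mul(4, -1) = -4)
Mul(Mul(L, -22), 28) = Mul(Mul(-4, -22), 28) = Mul(88, 28) = 2464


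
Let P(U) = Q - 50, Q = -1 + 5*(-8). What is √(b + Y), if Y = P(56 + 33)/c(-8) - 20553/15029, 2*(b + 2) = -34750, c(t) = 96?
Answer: I*√2261076826653330/360696 ≈ 131.83*I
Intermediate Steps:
Q = -41 (Q = -1 - 40 = -41)
b = -17377 (b = -2 + (½)*(-34750) = -2 - 17375 = -17377)
P(U) = -91 (P(U) = -41 - 50 = -91)
Y = -3340727/1442784 (Y = -91/96 - 20553/15029 = -3340727/1442784 ≈ -2.3155)
√(b + Y) = √(-17377 - 3340727/1442784) = √(-25074598295/1442784) = I*√2261076826653330/360696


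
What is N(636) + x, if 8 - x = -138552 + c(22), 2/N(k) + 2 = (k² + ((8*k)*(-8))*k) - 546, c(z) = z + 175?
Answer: 1763007232973/12741898 ≈ 1.3836e+5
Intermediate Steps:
c(z) = 175 + z
N(k) = 2/(-548 - 63*k²) (N(k) = 2/(-2 + ((k² + ((8*k)*(-8))*k) - 546)) = 2/(-2 + ((k² + (-64*k)*k) - 546)) = 2/(-2 + ((k² - 64*k²) - 546)) = 2/(-2 + (-63*k² - 546)) = 2/(-2 + (-546 - 63*k²)) = 2/(-548 - 63*k²))
x = 138363 (x = 8 - (-138552 + (175 + 22)) = 8 - (-138552 + 197) = 8 - 1*(-138355) = 8 + 138355 = 138363)
N(636) + x = -2/(548 + 63*636²) + 138363 = -2/(548 + 63*404496) + 138363 = -2/(548 + 25483248) + 138363 = -2/25483796 + 138363 = -2*1/25483796 + 138363 = -1/12741898 + 138363 = 1763007232973/12741898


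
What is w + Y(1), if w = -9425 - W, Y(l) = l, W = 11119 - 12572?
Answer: -7971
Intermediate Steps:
W = -1453
w = -7972 (w = -9425 - 1*(-1453) = -9425 + 1453 = -7972)
w + Y(1) = -7972 + 1 = -7971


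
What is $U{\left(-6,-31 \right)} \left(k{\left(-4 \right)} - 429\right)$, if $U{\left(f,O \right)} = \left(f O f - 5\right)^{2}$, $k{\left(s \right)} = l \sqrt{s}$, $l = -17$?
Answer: $-539098989 - 42725794 i \approx -5.391 \cdot 10^{8} - 4.2726 \cdot 10^{7} i$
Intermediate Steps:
$k{\left(s \right)} = - 17 \sqrt{s}$
$U{\left(f,O \right)} = \left(-5 + O f^{2}\right)^{2}$ ($U{\left(f,O \right)} = \left(O f f - 5\right)^{2} = \left(O f^{2} - 5\right)^{2} = \left(-5 + O f^{2}\right)^{2}$)
$U{\left(-6,-31 \right)} \left(k{\left(-4 \right)} - 429\right) = \left(-5 - 31 \left(-6\right)^{2}\right)^{2} \left(- 17 \sqrt{-4} - 429\right) = \left(-5 - 1116\right)^{2} \left(- 17 \cdot 2 i - 429\right) = \left(-5 - 1116\right)^{2} \left(- 34 i - 429\right) = \left(-1121\right)^{2} \left(-429 - 34 i\right) = 1256641 \left(-429 - 34 i\right) = -539098989 - 42725794 i$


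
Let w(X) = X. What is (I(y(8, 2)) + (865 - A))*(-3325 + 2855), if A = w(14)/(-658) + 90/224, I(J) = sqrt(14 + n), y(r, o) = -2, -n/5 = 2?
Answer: -22809425/56 ≈ -4.0731e+5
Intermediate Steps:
n = -10 (n = -5*2 = -10)
I(J) = 2 (I(J) = sqrt(14 - 10) = sqrt(4) = 2)
A = 2003/5264 (A = 14/(-658) + 90/224 = 14*(-1/658) + 90*(1/224) = -1/47 + 45/112 = 2003/5264 ≈ 0.38051)
(I(y(8, 2)) + (865 - A))*(-3325 + 2855) = (2 + (865 - 1*2003/5264))*(-3325 + 2855) = (2 + (865 - 2003/5264))*(-470) = (2 + 4551357/5264)*(-470) = (4561885/5264)*(-470) = -22809425/56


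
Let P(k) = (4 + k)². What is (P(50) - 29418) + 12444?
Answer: -14058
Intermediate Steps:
(P(50) - 29418) + 12444 = ((4 + 50)² - 29418) + 12444 = (54² - 29418) + 12444 = (2916 - 29418) + 12444 = -26502 + 12444 = -14058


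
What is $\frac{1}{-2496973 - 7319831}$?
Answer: $- \frac{1}{9816804} \approx -1.0187 \cdot 10^{-7}$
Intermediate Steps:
$\frac{1}{-2496973 - 7319831} = \frac{1}{-9816804} = - \frac{1}{9816804}$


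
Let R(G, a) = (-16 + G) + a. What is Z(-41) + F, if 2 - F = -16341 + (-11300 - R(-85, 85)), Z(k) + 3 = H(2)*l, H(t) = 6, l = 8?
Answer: 27672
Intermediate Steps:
R(G, a) = -16 + G + a
Z(k) = 45 (Z(k) = -3 + 6*8 = -3 + 48 = 45)
F = 27627 (F = 2 - (-16341 + (-11300 - (-16 - 85 + 85))) = 2 - (-16341 + (-11300 - 1*(-16))) = 2 - (-16341 + (-11300 + 16)) = 2 - (-16341 - 11284) = 2 - 1*(-27625) = 2 + 27625 = 27627)
Z(-41) + F = 45 + 27627 = 27672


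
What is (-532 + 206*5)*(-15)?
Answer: -7470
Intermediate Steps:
(-532 + 206*5)*(-15) = (-532 + 1030)*(-15) = 498*(-15) = -7470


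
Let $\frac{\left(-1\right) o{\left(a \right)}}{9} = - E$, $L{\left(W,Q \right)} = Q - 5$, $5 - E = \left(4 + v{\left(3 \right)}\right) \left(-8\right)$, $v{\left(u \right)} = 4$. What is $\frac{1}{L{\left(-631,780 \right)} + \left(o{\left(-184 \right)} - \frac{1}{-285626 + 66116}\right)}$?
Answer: $\frac{219510}{306435961} \approx 0.00071633$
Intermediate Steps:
$E = 69$ ($E = 5 - \left(4 + 4\right) \left(-8\right) = 5 - 8 \left(-8\right) = 5 - -64 = 5 + 64 = 69$)
$L{\left(W,Q \right)} = -5 + Q$ ($L{\left(W,Q \right)} = Q - 5 = -5 + Q$)
$o{\left(a \right)} = 621$ ($o{\left(a \right)} = - 9 \left(\left(-1\right) 69\right) = \left(-9\right) \left(-69\right) = 621$)
$\frac{1}{L{\left(-631,780 \right)} + \left(o{\left(-184 \right)} - \frac{1}{-285626 + 66116}\right)} = \frac{1}{\left(-5 + 780\right) + \left(621 - \frac{1}{-285626 + 66116}\right)} = \frac{1}{775 + \left(621 - \frac{1}{-219510}\right)} = \frac{1}{775 + \left(621 - - \frac{1}{219510}\right)} = \frac{1}{775 + \left(621 + \frac{1}{219510}\right)} = \frac{1}{775 + \frac{136315711}{219510}} = \frac{1}{\frac{306435961}{219510}} = \frac{219510}{306435961}$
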